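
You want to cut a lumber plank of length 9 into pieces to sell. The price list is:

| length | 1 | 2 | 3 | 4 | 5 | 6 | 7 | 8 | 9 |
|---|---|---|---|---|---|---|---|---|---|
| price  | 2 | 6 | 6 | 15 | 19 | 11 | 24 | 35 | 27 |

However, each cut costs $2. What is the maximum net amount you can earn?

35

Consider every possible first cut. r[k] is the best of p[i]+r[k−i] over all sellable i≤k, charging 2 whenever i<k.
r[1] = 2
r[2] = max(2+2-2, 6+0) = 6
r[3] = max(2+6-2, 6+2-2, 6+0) = 6
r[4] = max(2+6-2, 6+6-2, 6+2-2, 15+0) = 15
r[5] = max(2+15-2, 6+6-2, 6+6-2, 15+2-2, 19+0) = 19
r[6] = max(2+19-2, 6+15-2, 6+6-2, 15+6-2, 19+2-2, 11+0) = 19
r[7] = max(2+19-2, 6+19-2, 6+15-2, …, 11+2-2, 24+0) = 24
r[8] = max(2+24-2, 6+19-2, 6+19-2, …, 24+2-2, 35+0) = 35
r[9] = max(2+35-2, 6+24-2, 6+19-2, …, 35+2-2, 27+0) = 35
One optimal plan: pieces 8 + 1 (1 cut) → $37 − $2 = $35.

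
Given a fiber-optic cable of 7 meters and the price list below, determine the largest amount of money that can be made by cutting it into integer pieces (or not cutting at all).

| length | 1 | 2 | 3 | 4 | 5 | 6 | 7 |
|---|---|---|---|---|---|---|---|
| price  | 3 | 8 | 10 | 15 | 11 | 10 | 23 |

Build R[k] bottom-up: R[k] = max over allowed piece i of (p[i] + R[k−i]).
R[1] = 3
R[2] = max(3+3, 8+0) = 8
R[3] = max(3+8, 8+3, 10+0) = 11
R[4] = max(3+11, 8+8, 10+3, 15+0) = 16
R[5] = max(3+16, 8+11, 10+8, 15+3, 11+0) = 19
R[6] = max(3+19, 8+16, 10+11, 15+8, 11+3, 10+0) = 24
R[7] = max(3+24, 8+19, 10+16, …, 10+3, 23+0) = 27
One optimal cutting: 2 + 2 + 2 + 1 → $8 + $8 + $8 + $3 = $27.

27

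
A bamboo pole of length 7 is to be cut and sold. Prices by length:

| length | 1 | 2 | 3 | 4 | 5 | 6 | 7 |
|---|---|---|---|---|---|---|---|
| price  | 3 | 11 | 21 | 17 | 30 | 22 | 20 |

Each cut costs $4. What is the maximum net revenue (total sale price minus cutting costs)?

Let r[k] be the best obtainable value from length k. For each k, try every first piece i and keep the best of price[i] + r[k−i] minus the 4 cut fee when i<k.
r[1] = 3
r[2] = max(3+3-4, 11+0) = 11
r[3] = max(3+11-4, 11+3-4, 21+0) = 21
r[4] = max(3+21-4, 11+11-4, 21+3-4, 17+0) = 20
r[5] = max(3+20-4, 11+21-4, 21+11-4, 17+3-4, 30+0) = 30
r[6] = max(3+30-4, 11+20-4, 21+21-4, 17+11-4, 30+3-4, 22+0) = 38
r[7] = max(3+38-4, 11+30-4, 21+20-4, …, 22+3-4, 20+0) = 37
One optimal plan: pieces 3 + 3 + 1 (2 cuts) → $45 − $8 = $37.

37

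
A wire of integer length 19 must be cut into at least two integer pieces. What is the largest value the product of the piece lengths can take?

Define prod[k] = max over 1≤i<k of i · max(k−i, prod[k−i]); the inner max lets the remainder stay uncut if that's better.
prod[2] = 1·max(1,0) = 1·1 = 1
prod[3] = 1·max(2,1) = 1·2 = 2
prod[4] = 2·max(2,1) = 2·2 = 4
prod[5] = 2·max(3,2) = 2·3 = 6
prod[6] = 3·max(3,2) = 3·3 = 9
prod[7] = 2·max(5,6) = 2·6 = 12
prod[8] = 2·max(6,9) = 2·9 = 18
prod[9] = 3·max(6,9) = 3·9 = 27
prod[10] = 2·max(8,18) = 2·18 = 36
prod[11] = 2·max(9,27) = 2·27 = 54
prod[12] = 3·max(9,27) = 3·27 = 81
prod[13] = 2·max(11,54) = 2·54 = 108
prod[14] = 2·max(12,81) = 2·81 = 162
prod[15] = 3·max(12,81) = 3·81 = 243
prod[16] = 2·max(14,162) = 2·162 = 324
prod[17] = 2·max(15,243) = 2·243 = 486
prod[18] = 3·max(15,243) = 3·243 = 729
prod[19] = 2·max(17,486) = 2·486 = 972
One optimal split: 3 + 3 + 3 + 3 + 3 + 2 + 2; product 3·3·3·3·3·2·2 = 972.

972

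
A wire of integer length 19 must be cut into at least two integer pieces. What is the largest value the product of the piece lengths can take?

Define prod[k] = max over 1≤i<k of i · max(k−i, prod[k−i]); the inner max lets the remainder stay uncut if that's better.
prod[2] = 1*max(1,0) = 1*1 = 1
prod[3] = 1*max(2,1) = 1*2 = 2
prod[4] = 2*max(2,1) = 2*2 = 4
prod[5] = 2*max(3,2) = 2*3 = 6
prod[6] = 3*max(3,2) = 3*3 = 9
prod[7] = 2*max(5,6) = 2*6 = 12
prod[8] = 2*max(6,9) = 2*9 = 18
prod[9] = 3*max(6,9) = 3*9 = 27
prod[10] = 2*max(8,18) = 2*18 = 36
prod[11] = 2*max(9,27) = 2*27 = 54
prod[12] = 3*max(9,27) = 3*27 = 81
prod[13] = 2*max(11,54) = 2*54 = 108
prod[14] = 2*max(12,81) = 2*81 = 162
prod[15] = 3*max(12,81) = 3*81 = 243
prod[16] = 2*max(14,162) = 2*162 = 324
prod[17] = 2*max(15,243) = 2*243 = 486
prod[18] = 3*max(15,243) = 3*243 = 729
prod[19] = 2*max(17,486) = 2*486 = 972
One optimal split: 3 + 3 + 3 + 3 + 3 + 2 + 2; product 3*3*3*3*3*2*2 = 972.

972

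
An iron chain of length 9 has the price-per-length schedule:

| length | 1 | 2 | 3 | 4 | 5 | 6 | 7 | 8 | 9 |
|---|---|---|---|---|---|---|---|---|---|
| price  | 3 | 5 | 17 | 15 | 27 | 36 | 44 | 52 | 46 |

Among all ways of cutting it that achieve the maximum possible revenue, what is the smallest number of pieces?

Let r[k] be the best obtainable value from length k. For each k, try every first piece i and keep the best of price[i] + r[k−i].
r[1] = 3
r[2] = 6  (first piece 1, then r[1]=3)
r[3] = 17
r[4] = 20  (first piece 1, then r[3]=17)
r[5] = 27
r[6] = 36
r[7] = 44
r[8] = 52
r[9] = 55  (first piece 1, then r[8]=52)
Maximum revenue is $55.
Now minimize piece count subject to staying optimal: for each k, pieces[k] = 1 + min over i with p[i]+r[k−i]=r[k] of pieces[k−i].
pieces[6] = 1
pieces[7] = 1
pieces[8] = 1
pieces[9] = 2

2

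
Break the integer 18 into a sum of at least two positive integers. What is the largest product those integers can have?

729

Define prod[k] = max over 1≤i<k of i · max(k−i, prod[k−i]); the inner max lets the remainder stay uncut if that's better.
prod[2] = 1×max(1,0) = 1×1 = 1
prod[3] = max(1×2, 2×1) = 2
prod[4] = max(1×3, 2×2, 3×1) = 4
prod[5] = max(1×4, 2×3, 3×2, 4×1) = 6
prod[6] = max(1×6, 2×4, 3×3, 4×2, 5×1) = 9
prod[7] = max(1×9, 2×6, 3×4, 4×3, 5×2, 6×1) = 12
prod[8] = max(1×12, 2×9, 3×6, …, 6×2, 7×1) = 18
prod[9] = max(1×18, 2×12, 3×9, …, 7×2, 8×1) = 27
prod[10] = max(1×27, 2×18, 3×12, …, 8×2, 9×1) = 36
prod[11] = max(1×36, 2×27, 3×18, …, 9×2, 10×1) = 54
prod[12] = max(1×54, 2×36, 3×27, …, 10×2, 11×1) = 81
prod[13] = max(1×81, 2×54, 3×36, …, 11×2, 12×1) = 108
prod[14] = max(1×108, 2×81, 3×54, …, 12×2, 13×1) = 162
prod[15] = max(1×162, 2×108, 3×81, …, 13×2, 14×1) = 243
prod[16] = max(1×243, 2×162, 3×108, …, 14×2, 15×1) = 324
prod[17] = max(1×324, 2×243, 3×162, …, 15×2, 16×1) = 486
prod[18] = max(1×486, 2×324, 3×243, …, 16×2, 17×1) = 729
One optimal split: 3 + 3 + 3 + 3 + 3 + 3; product 3×3×3×3×3×3 = 729.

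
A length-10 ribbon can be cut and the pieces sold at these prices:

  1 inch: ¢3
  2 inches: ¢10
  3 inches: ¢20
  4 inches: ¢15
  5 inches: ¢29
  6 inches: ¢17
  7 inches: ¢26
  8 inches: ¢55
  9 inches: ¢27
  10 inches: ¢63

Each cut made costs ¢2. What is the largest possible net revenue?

Let v[k] be the best obtainable value from length k. For each k, try every first piece i and keep the best of price[i] + v[k−i] minus the 2 cut fee when i<k.
v[1] = 3
v[2] = max(3+3-2, 10+0) = 10
v[3] = max(3+10-2, 10+3-2, 20+0) = 20
v[4] = max(3+20-2, 10+10-2, 20+3-2, 15+0) = 21
v[5] = max(3+21-2, 10+20-2, 20+10-2, 15+3-2, 29+0) = 29
v[6] = max(3+29-2, 10+21-2, 20+20-2, 15+10-2, 29+3-2, 17+0) = 38
v[7] = max(3+38-2, 10+29-2, 20+21-2, …, 17+3-2, 26+0) = 39
v[8] = max(3+39-2, 10+38-2, 20+29-2, …, 26+3-2, 55+0) = 55
v[9] = max(3+55-2, 10+39-2, 20+38-2, …, 55+3-2, 27+0) = 56
v[10] = max(3+56-2, 10+55-2, 20+39-2, …, 27+3-2, 63+0) = 63
One optimal plan: pieces 8 + 2 (1 cut) → ¢65 − ¢2 = ¢63.

63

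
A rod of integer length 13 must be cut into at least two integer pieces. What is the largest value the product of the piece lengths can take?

108

Fill prod[k] for k=2..13: at each k try every first piece i and multiply by the better of (k−i) uncut or prod[k−i].
Small cases: prod[2]=1, prod[3]=2, prod[4]=4, prod[5]=6, prod[6]=9.
prod[7] = max(1×9, 2×6, 3×4, 4×3, 5×2, 6×1) = 12
prod[8] = max(1×12, 2×9, 3×6, …, 6×2, 7×1) = 18
prod[9] = max(1×18, 2×12, 3×9, …, 7×2, 8×1) = 27
prod[10] = max(1×27, 2×18, 3×12, …, 8×2, 9×1) = 36
prod[11] = max(1×36, 2×27, 3×18, …, 9×2, 10×1) = 54
prod[12] = max(1×54, 2×36, 3×27, …, 10×2, 11×1) = 81
prod[13] = max(1×81, 2×54, 3×36, …, 11×2, 12×1) = 108
One optimal split: 3 + 3 + 3 + 2 + 2; product 3×3×3×2×2 = 108.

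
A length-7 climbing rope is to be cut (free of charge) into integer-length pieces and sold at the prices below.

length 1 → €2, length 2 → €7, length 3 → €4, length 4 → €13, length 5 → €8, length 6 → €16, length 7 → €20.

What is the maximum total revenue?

23

Consider every possible first cut. best[k] is the best of p[i]+best[k−i] over all sellable i≤k.
best[1] = 2
best[2] = 7
best[3] = 9  (first piece 1, then best[2]=7)
best[4] = 14  (first piece 2, then best[2]=7)
best[5] = 16  (first piece 1, then best[4]=14)
best[6] = 21  (first piece 2, then best[4]=14)
best[7] = 23  (first piece 1, then best[6]=21)
One optimal cutting: 2 + 2 + 2 + 1 → €7 + €7 + €7 + €2 = €23.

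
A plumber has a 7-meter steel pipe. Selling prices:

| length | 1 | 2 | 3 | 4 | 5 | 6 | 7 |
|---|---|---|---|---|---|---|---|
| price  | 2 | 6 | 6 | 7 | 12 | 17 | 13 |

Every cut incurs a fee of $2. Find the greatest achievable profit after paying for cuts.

17

Consider every possible first cut. v[k] is the best of p[i]+v[k−i] over all sellable i≤k, charging 2 whenever i<k.
v[1] = 2
v[2] = max(2+2-2, 6+0) = 6
v[3] = max(2+6-2, 6+2-2, 6+0) = 6
v[4] = max(2+6-2, 6+6-2, 6+2-2, 7+0) = 10
v[5] = max(2+10-2, 6+6-2, 6+6-2, 7+2-2, 12+0) = 12
v[6] = max(2+12-2, 6+10-2, 6+6-2, 7+6-2, 12+2-2, 17+0) = 17
v[7] = max(2+17-2, 6+12-2, 6+10-2, …, 17+2-2, 13+0) = 17
One optimal plan: pieces 6 + 1 (1 cut) → $19 − $2 = $17.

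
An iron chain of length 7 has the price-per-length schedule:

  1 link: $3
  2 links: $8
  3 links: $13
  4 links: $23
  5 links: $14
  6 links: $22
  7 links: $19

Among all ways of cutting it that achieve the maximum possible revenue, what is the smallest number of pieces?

Consider every possible first cut. r[k] is the best of p[i]+r[k−i] over all sellable i≤k.
r[1] = 3
r[2] = 8
r[3] = 13
r[4] = 23
r[5] = 26  (first piece 1, then r[4]=23)
r[6] = 31  (first piece 2, then r[4]=23)
r[7] = 36  (first piece 3, then r[4]=23)
Maximum revenue is $36.
Now minimize piece count subject to staying optimal: for each k, pieces[k] = 1 + min over i with p[i]+r[k−i]=r[k] of pieces[k−i].
pieces[4] = 1
pieces[5] = 2
pieces[6] = 2
pieces[7] = 2

2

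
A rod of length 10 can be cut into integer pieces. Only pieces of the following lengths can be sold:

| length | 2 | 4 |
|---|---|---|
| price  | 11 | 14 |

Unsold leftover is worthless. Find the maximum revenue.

55

Let r[k] be the best obtainable value from length k. For each k, try every first piece i and keep the best of price[i] + r[k−i].
r[1] = 0
r[2] = 11
r[3] = 11
r[4] = max(11+11, 14+0) = 22
r[5] = max(11+11, 14+0) = 22
r[6] = max(11+22, 14+11) = 33
r[7] = max(11+22, 14+11) = 33
r[8] = max(11+33, 14+22) = 44
r[9] = max(11+33, 14+22) = 44
r[10] = max(11+44, 14+33) = 55
One optimal cutting: 2 + 2 + 2 + 2 + 2 → €55.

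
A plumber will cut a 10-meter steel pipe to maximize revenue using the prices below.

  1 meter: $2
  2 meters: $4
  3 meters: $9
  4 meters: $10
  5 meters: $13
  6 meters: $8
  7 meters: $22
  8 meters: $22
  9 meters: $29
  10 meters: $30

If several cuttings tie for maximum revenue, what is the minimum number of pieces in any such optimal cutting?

Build r[k] bottom-up: r[k] = max over allowed piece i of (p[i] + r[k−i]).
r[1] = 2
r[2] = 4  (first piece 1, then r[1]=2)
r[3] = 9
r[4] = 11  (first piece 1, then r[3]=9)
r[5] = 13  (first piece 1, then r[4]=11)
r[6] = 18  (first piece 3, then r[3]=9)
r[7] = 22
r[8] = 24  (first piece 1, then r[7]=22)
r[9] = 29
r[10] = 31  (first piece 1, then r[9]=29)
Maximum revenue is $31.
Now minimize piece count subject to staying optimal: for each k, pieces[k] = 1 + min over i with p[i]+r[k−i]=r[k] of pieces[k−i].
pieces[7] = 1
pieces[8] = 2
pieces[9] = 1
pieces[10] = 2

2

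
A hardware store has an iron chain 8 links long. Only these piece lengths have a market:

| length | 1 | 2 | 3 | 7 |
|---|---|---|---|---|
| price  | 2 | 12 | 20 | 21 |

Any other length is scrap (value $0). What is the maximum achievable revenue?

Let best[k] be the best obtainable value from length k. For each k, try every first piece i and keep the best of price[i] + best[k−i].
best[1] = 2
best[2] = max(2+2, 12+0) = 12
best[3] = max(2+12, 12+2, 20+0) = 20
best[4] = max(2+20, 12+12, 20+2) = 24
best[5] = max(2+24, 12+20, 20+12) = 32
best[6] = max(2+32, 12+24, 20+20) = 40
best[7] = max(2+40, 12+32, 20+24, 21+0) = 44
best[8] = max(2+44, 12+40, 20+32, 21+2) = 52
One optimal cutting: 3 + 3 + 2 → $52.

52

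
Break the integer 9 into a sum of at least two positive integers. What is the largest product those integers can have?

27

Define m[k] = max over 1≤i<k of i · max(k−i, m[k−i]); the inner max lets the remainder stay uncut if that's better.
m[2] = 1*max(1,0) = 1*1 = 1
m[3] = 1*max(2,1) = 1*2 = 2
m[4] = 2*max(2,1) = 2*2 = 4
m[5] = 2*max(3,2) = 2*3 = 6
m[6] = 3*max(3,2) = 3*3 = 9
m[7] = 2*max(5,6) = 2*6 = 12
m[8] = 2*max(6,9) = 2*9 = 18
m[9] = 3*max(6,9) = 3*9 = 27
One optimal split: 3 + 3 + 3; product 3*3*3 = 27.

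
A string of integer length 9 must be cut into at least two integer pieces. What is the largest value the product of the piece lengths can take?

27

Define P[k] = max over 1≤i<k of i · max(k−i, P[k−i]); the inner max lets the remainder stay uncut if that's better.
P[2] = 1*max(1,0) = 1*1 = 1
P[3] = max(1*2, 2*1) = 2
P[4] = max(1*3, 2*2, 3*1) = 4
P[5] = max(1*4, 2*3, 3*2, 4*1) = 6
P[6] = max(1*6, 2*4, 3*3, 4*2, 5*1) = 9
P[7] = max(1*9, 2*6, 3*4, 4*3, 5*2, 6*1) = 12
P[8] = max(1*12, 2*9, 3*6, …, 6*2, 7*1) = 18
P[9] = max(1*18, 2*12, 3*9, …, 7*2, 8*1) = 27
One optimal split: 3 + 3 + 3; product 3*3*3 = 27.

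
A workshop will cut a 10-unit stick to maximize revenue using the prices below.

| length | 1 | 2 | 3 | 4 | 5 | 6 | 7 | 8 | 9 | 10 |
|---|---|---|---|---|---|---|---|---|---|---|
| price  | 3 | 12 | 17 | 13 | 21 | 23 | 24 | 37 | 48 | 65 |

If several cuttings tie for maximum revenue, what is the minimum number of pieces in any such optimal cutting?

1

Let r[k] be the best obtainable value from length k. For each k, try every first piece i and keep the best of price[i] + r[k−i].
r[1] = 3
r[2] = max(3+3, 12+0) = 12
r[3] = max(3+12, 12+3, 17+0) = 17
r[4] = max(3+17, 12+12, 17+3, 13+0) = 24
r[5] = max(3+24, 12+17, 17+12, 13+3, 21+0) = 29
r[6] = max(3+29, 12+24, 17+17, 13+12, 21+3, 23+0) = 36
r[7] = max(3+36, 12+29, 17+24, …, 23+3, 24+0) = 41
r[8] = max(3+41, 12+36, 17+29, …, 24+3, 37+0) = 48
r[9] = max(3+48, 12+41, 17+36, …, 37+3, 48+0) = 53
r[10] = max(3+53, 12+48, 17+41, …, 48+3, 65+0) = 65
Maximum revenue is €65.
Now minimize piece count subject to staying optimal: for each k, pieces[k] = 1 + min over i with p[i]+r[k−i]=r[k] of pieces[k−i].
pieces[7] = 3
pieces[8] = 4
pieces[9] = 4
pieces[10] = 1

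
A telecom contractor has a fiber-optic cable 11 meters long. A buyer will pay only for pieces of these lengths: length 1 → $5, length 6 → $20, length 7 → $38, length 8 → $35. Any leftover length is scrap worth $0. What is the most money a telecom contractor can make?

Build r[k] bottom-up: r[k] = max over allowed piece i of (p[i] + r[k−i]).
r[1] = 5
r[2] = 10  (first piece 1, then r[1]=5)
r[3] = 15  (first piece 1, then r[2]=10)
r[4] = 20  (first piece 1, then r[3]=15)
r[5] = 25  (first piece 1, then r[4]=20)
r[6] = max(5+25, 20+0) = 30
r[7] = max(5+30, 20+5, 38+0) = 38
r[8] = max(5+38, 20+10, 38+5, 35+0) = 43
r[9] = max(5+43, 20+15, 38+10, 35+5) = 48
r[10] = max(5+48, 20+20, 38+15, 35+10) = 53
r[11] = max(5+53, 20+25, 38+20, 35+15) = 58
One optimal cutting: 7 + 1 + 1 + 1 + 1 → $58.

58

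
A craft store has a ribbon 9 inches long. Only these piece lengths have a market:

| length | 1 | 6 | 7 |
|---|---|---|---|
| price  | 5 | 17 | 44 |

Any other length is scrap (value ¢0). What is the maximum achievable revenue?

Consider every possible first cut. r[k] is the best of p[i]+r[k−i] over all sellable i≤k.
r[1] = 5
r[2] = 10  (first piece 1, then r[1]=5)
r[3] = 15  (first piece 1, then r[2]=10)
r[4] = 20  (first piece 1, then r[3]=15)
r[5] = 25  (first piece 1, then r[4]=20)
r[6] = max(5+25, 17+0) = 30
r[7] = max(5+30, 17+5, 44+0) = 44
r[8] = max(5+44, 17+10, 44+5) = 49
r[9] = max(5+49, 17+15, 44+10) = 54
One optimal cutting: 7 + 1 + 1 → ¢54.

54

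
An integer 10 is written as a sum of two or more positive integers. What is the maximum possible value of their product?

36

Let P[k] be the best product for length k (with at least one cut). For each first piece i, the rest contributes max(k−i, P[k−i]).
P[2] = 1*max(1,0) = 1*1 = 1
P[3] = max(1*2, 2*1) = 2
P[4] = max(1*3, 2*2, 3*1) = 4
P[5] = max(1*4, 2*3, 3*2, 4*1) = 6
P[6] = max(1*6, 2*4, 3*3, 4*2, 5*1) = 9
P[7] = max(1*9, 2*6, 3*4, 4*3, 5*2, 6*1) = 12
P[8] = max(1*12, 2*9, 3*6, …, 6*2, 7*1) = 18
P[9] = max(1*18, 2*12, 3*9, …, 7*2, 8*1) = 27
P[10] = max(1*27, 2*18, 3*12, …, 8*2, 9*1) = 36
One optimal split: 3 + 3 + 2 + 2; product 3*3*2*2 = 36.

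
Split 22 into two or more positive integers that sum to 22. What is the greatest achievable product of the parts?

Fill m[k] for k=2..22: at each k try every first piece i and multiply by the better of (k−i) uncut or m[k−i].
m[2] = 1×max(1,0) = 1×1 = 1
m[3] = max(1×2, 2×1) = 2
m[4] = max(1×3, 2×2, 3×1) = 4
m[5] = max(1×4, 2×3, 3×2, 4×1) = 6
m[6] = max(1×6, 2×4, 3×3, 4×2, 5×1) = 9
m[7] = max(1×9, 2×6, 3×4, 4×3, 5×2, 6×1) = 12
m[8] = max(1×12, 2×9, 3×6, …, 6×2, 7×1) = 18
m[9] = max(1×18, 2×12, 3×9, …, 7×2, 8×1) = 27
m[10] = max(1×27, 2×18, 3×12, …, 8×2, 9×1) = 36
m[11] = max(1×36, 2×27, 3×18, …, 9×2, 10×1) = 54
m[12] = max(1×54, 2×36, 3×27, …, 10×2, 11×1) = 81
m[13] = max(1×81, 2×54, 3×36, …, 11×2, 12×1) = 108
m[14] = max(1×108, 2×81, 3×54, …, 12×2, 13×1) = 162
m[15] = max(1×162, 2×108, 3×81, …, 13×2, 14×1) = 243
m[16] = max(1×243, 2×162, 3×108, …, 14×2, 15×1) = 324
m[17] = max(1×324, 2×243, 3×162, …, 15×2, 16×1) = 486
m[18] = max(1×486, 2×324, 3×243, …, 16×2, 17×1) = 729
m[19] = max(1×729, 2×486, 3×324, …, 17×2, 18×1) = 972
m[20] = max(1×972, 2×729, 3×486, …, 18×2, 19×1) = 1458
m[21] = max(1×1458, 2×972, 3×729, …, 19×2, 20×1) = 2187
m[22] = max(1×2187, 2×1458, 3×972, …, 20×2, 21×1) = 2916
One optimal split: 3 + 3 + 3 + 3 + 3 + 3 + 2 + 2; product 3×3×3×3×3×3×2×2 = 2916.

2916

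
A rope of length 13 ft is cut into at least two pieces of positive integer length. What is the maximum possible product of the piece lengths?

Define f[k] = max over 1≤i<k of i · max(k−i, f[k−i]); the inner max lets the remainder stay uncut if that's better.
f[2] = 1*max(1,0) = 1*1 = 1
f[3] = 1*max(2,1) = 1*2 = 2
f[4] = 2*max(2,1) = 2*2 = 4
f[5] = 2*max(3,2) = 2*3 = 6
f[6] = 3*max(3,2) = 3*3 = 9
f[7] = 2*max(5,6) = 2*6 = 12
f[8] = 2*max(6,9) = 2*9 = 18
f[9] = 3*max(6,9) = 3*9 = 27
f[10] = 2*max(8,18) = 2*18 = 36
f[11] = 2*max(9,27) = 2*27 = 54
f[12] = 3*max(9,27) = 3*27 = 81
f[13] = 2*max(11,54) = 2*54 = 108
One optimal split: 3 + 3 + 3 + 2 + 2; product 3*3*3*2*2 = 108.

108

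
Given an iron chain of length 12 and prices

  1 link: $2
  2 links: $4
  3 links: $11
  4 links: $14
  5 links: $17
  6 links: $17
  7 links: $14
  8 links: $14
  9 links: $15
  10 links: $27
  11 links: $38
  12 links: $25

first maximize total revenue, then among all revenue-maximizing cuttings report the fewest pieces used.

4

Let r[k] be the best obtainable value from length k. For each k, try every first piece i and keep the best of price[i] + r[k−i].
r[1] = 2
r[2] = max(2+2, 4+0) = 4
r[3] = max(2+4, 4+2, 11+0) = 11
r[4] = max(2+11, 4+4, 11+2, 14+0) = 14
r[5] = max(2+14, 4+11, 11+4, 14+2, 17+0) = 17
r[6] = max(2+17, 4+14, 11+11, 14+4, 17+2, 17+0) = 22
r[7] = max(2+22, 4+17, 11+14, …, 17+2, 14+0) = 25
r[8] = max(2+25, 4+22, 11+17, …, 14+2, 14+0) = 28
r[9] = max(2+28, 4+25, 11+22, …, 14+2, 15+0) = 33
r[10] = max(2+33, 4+28, 11+25, …, 15+2, 27+0) = 36
r[11] = max(2+36, 4+33, 11+28, …, 27+2, 38+0) = 39
r[12] = max(2+39, 4+36, 11+33, …, 38+2, 25+0) = 44
Maximum revenue is $44.
Now minimize piece count subject to staying optimal: for each k, pieces[k] = 1 + min over i with p[i]+r[k−i]=r[k] of pieces[k−i].
pieces[9] = 3
pieces[10] = 3
pieces[11] = 3
pieces[12] = 4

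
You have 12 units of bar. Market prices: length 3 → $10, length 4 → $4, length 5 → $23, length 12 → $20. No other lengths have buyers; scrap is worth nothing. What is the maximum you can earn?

Let r[k] be the best obtainable value from length k. For each k, try every first piece i and keep the best of price[i] + r[k−i].
r[1] = 0
r[2] = 0
r[3] = 10
r[4] = 10
r[5] = 23
r[6] = 23
r[7] = 23
r[8] = 33  (first piece 3, then r[5]=23)
r[9] = 33
r[10] = 46  (first piece 5, then r[5]=23)
r[11] = 46
r[12] = 46
One optimal cutting: pieces 5 + 5 with 2 units of scrap → $46.

46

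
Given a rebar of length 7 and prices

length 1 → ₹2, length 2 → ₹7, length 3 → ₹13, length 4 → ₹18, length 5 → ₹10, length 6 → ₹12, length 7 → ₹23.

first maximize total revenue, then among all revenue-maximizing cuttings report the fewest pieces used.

Let r[k] be the best obtainable value from length k. For each k, try every first piece i and keep the best of price[i] + r[k−i].
r[1] = 2
r[2] = max(2+2, 7+0) = 7
r[3] = max(2+7, 7+2, 13+0) = 13
r[4] = max(2+13, 7+7, 13+2, 18+0) = 18
r[5] = max(2+18, 7+13, 13+7, 18+2, 10+0) = 20
r[6] = max(2+20, 7+18, 13+13, 18+7, 10+2, 12+0) = 26
r[7] = max(2+26, 7+20, 13+18, …, 12+2, 23+0) = 31
Maximum revenue is ₹31.
Now minimize piece count subject to staying optimal: for each k, pieces[k] = 1 + min over i with p[i]+r[k−i]=r[k] of pieces[k−i].
pieces[4] = 1
pieces[5] = 2
pieces[6] = 2
pieces[7] = 2

2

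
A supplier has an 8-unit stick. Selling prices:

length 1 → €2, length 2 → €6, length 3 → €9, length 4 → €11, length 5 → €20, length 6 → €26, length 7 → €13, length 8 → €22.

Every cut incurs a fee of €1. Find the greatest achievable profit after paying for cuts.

31

Let r[k] be the best obtainable value from length k. For each k, try every first piece i and keep the best of price[i] + r[k−i] minus the 1 cut fee when i<k.
r[1] = 2
r[2] = 6
r[3] = 9
r[4] = 11  (first piece 2, then r[2]=6)
r[5] = 20
r[6] = 26
r[7] = 27  (first piece 1, then r[6]=26)
r[8] = 31  (first piece 2, then r[6]=26)
One optimal plan: pieces 6 + 2 (1 cut) → €32 − €1 = €31.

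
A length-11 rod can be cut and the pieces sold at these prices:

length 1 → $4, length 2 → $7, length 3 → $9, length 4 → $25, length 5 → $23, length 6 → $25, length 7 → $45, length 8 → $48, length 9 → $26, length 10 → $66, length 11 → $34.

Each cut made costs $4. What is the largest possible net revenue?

Consider every possible first cut. net[k] is the best of p[i]+net[k−i] over all sellable i≤k, charging 4 whenever i<k.
net[1] = 4
net[2] = 7
net[3] = 9
net[4] = 25
net[5] = 25  (first piece 1, then net[4]=25)
net[6] = 28  (first piece 2, then net[4]=25)
net[7] = 45
net[8] = 48
net[9] = 48  (first piece 1, then net[8]=48)
net[10] = 66
net[11] = 66  (first piece 1, then net[10]=66)
One optimal plan: pieces 10 + 1 (1 cut) → $70 − $4 = $66.

66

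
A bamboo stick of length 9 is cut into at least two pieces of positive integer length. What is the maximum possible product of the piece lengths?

Define m[k] = max over 1≤i<k of i · max(k−i, m[k−i]); the inner max lets the remainder stay uncut if that's better.
m[2] = 1×max(1,0) = 1×1 = 1
m[3] = 1×max(2,1) = 1×2 = 2
m[4] = 2×max(2,1) = 2×2 = 4
m[5] = 2×max(3,2) = 2×3 = 6
m[6] = 3×max(3,2) = 3×3 = 9
m[7] = 2×max(5,6) = 2×6 = 12
m[8] = 2×max(6,9) = 2×9 = 18
m[9] = 3×max(6,9) = 3×9 = 27
One optimal split: 3 + 3 + 3; product 3×3×3 = 27.

27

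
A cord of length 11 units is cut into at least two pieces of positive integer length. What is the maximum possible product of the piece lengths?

Let g[k] be the best product for length k (with at least one cut). For each first piece i, the rest contributes max(k−i, g[k−i]).
g[2] = 1×max(1,0) = 1×1 = 1
g[3] = max(1×2, 2×1) = 2
g[4] = max(1×3, 2×2, 3×1) = 4
g[5] = max(1×4, 2×3, 3×2, 4×1) = 6
g[6] = max(1×6, 2×4, 3×3, 4×2, 5×1) = 9
g[7] = max(1×9, 2×6, 3×4, 4×3, 5×2, 6×1) = 12
g[8] = max(1×12, 2×9, 3×6, …, 6×2, 7×1) = 18
g[9] = max(1×18, 2×12, 3×9, …, 7×2, 8×1) = 27
g[10] = max(1×27, 2×18, 3×12, …, 8×2, 9×1) = 36
g[11] = max(1×36, 2×27, 3×18, …, 9×2, 10×1) = 54
One optimal split: 3 + 3 + 3 + 2; product 3×3×3×2 = 54.

54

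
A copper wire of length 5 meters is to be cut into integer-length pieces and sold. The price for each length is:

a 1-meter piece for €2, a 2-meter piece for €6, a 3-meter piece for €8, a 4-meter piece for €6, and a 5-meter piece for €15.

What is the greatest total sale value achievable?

Build r[k] bottom-up: r[k] = max over allowed piece i of (p[i] + r[k−i]).
r[1] = 2
r[2] = max(2+2, 6+0) = 6
r[3] = max(2+6, 6+2, 8+0) = 8
r[4] = max(2+8, 6+6, 8+2, 6+0) = 12
r[5] = max(2+12, 6+8, 8+6, 6+2, 15+0) = 15
Best is to sell the whole 5-meter piece uncut for €15.

15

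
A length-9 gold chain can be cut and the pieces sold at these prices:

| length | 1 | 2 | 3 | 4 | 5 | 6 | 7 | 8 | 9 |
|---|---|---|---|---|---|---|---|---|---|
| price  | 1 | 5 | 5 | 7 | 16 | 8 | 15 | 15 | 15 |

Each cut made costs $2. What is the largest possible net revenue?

Build r[k] bottom-up: r[k] = max over allowed piece i of (p[i] + r[k−i]) − 2 per cut.
r[1] = 1
r[2] = 5
r[3] = 5
r[4] = 8  (first piece 2, then r[2]=5)
r[5] = 16
r[6] = 15  (first piece 1, then r[5]=16)
r[7] = 19  (first piece 2, then r[5]=16)
r[8] = 19  (first piece 3, then r[5]=16)
r[9] = 22  (first piece 2, then r[7]=19)
One optimal plan: pieces 5 + 2 + 2 (2 cuts) → $26 − $4 = $22.

22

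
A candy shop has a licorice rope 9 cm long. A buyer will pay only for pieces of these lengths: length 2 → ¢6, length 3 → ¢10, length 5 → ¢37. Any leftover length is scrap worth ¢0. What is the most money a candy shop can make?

49

Consider every possible first cut. f[k] is the best of p[i]+f[k−i] over all sellable i≤k.
f[1] = 0
f[2] = 6
f[3] = 10
f[4] = 12  (first piece 2, then f[2]=6)
f[5] = 37
f[6] = 37
f[7] = 43  (first piece 2, then f[5]=37)
f[8] = 47  (first piece 3, then f[5]=37)
f[9] = 49  (first piece 2, then f[7]=43)
One optimal cutting: 5 + 2 + 2 → ¢49.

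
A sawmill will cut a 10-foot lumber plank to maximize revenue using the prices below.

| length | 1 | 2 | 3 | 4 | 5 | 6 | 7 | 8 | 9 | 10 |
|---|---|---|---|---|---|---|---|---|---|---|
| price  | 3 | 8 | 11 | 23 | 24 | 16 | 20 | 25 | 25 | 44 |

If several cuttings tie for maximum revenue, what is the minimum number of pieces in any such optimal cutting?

3

Build r[k] bottom-up: r[k] = max over allowed piece i of (p[i] + r[k−i]).
r[1] = 3
r[2] = 8
r[3] = 11  (first piece 1, then r[2]=8)
r[4] = 23
r[5] = 26  (first piece 1, then r[4]=23)
r[6] = 31  (first piece 2, then r[4]=23)
r[7] = 34  (first piece 1, then r[6]=31)
r[8] = 46  (first piece 4, then r[4]=23)
r[9] = 49  (first piece 1, then r[8]=46)
r[10] = 54  (first piece 2, then r[8]=46)
Maximum revenue is $54.
Now minimize piece count subject to staying optimal: for each k, pieces[k] = 1 + min over i with p[i]+r[k−i]=r[k] of pieces[k−i].
pieces[7] = 2
pieces[8] = 2
pieces[9] = 3
pieces[10] = 3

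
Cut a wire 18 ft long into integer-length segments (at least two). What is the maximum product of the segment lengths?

729

Fill f[k] for k=2..18: at each k try every first piece i and multiply by the better of (k−i) uncut or f[k−i].
Small cases: f[2]=1, f[3]=2, f[4]=4, f[5]=6, f[6]=9, f[7]=12, f[8]=18, f[9]=27, f[10]=36, f[11]=54.
f[12] = max(1·54, 2·36, 3·27, …, 10·2, 11·1) = 81
f[13] = max(1·81, 2·54, 3·36, …, 11·2, 12·1) = 108
f[14] = max(1·108, 2·81, 3·54, …, 12·2, 13·1) = 162
f[15] = max(1·162, 2·108, 3·81, …, 13·2, 14·1) = 243
f[16] = max(1·243, 2·162, 3·108, …, 14·2, 15·1) = 324
f[17] = max(1·324, 2·243, 3·162, …, 15·2, 16·1) = 486
f[18] = max(1·486, 2·324, 3·243, …, 16·2, 17·1) = 729
One optimal split: 3 + 3 + 3 + 3 + 3 + 3; product 3·3·3·3·3·3 = 729.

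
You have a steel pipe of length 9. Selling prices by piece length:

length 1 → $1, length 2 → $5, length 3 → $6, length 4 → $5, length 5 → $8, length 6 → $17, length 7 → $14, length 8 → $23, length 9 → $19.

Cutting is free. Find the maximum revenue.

24

Build r[k] bottom-up: r[k] = max over allowed piece i of (p[i] + r[k−i]).
r[1] = 1
r[2] = 5
r[3] = 6  (first piece 1, then r[2]=5)
r[4] = 10  (first piece 2, then r[2]=5)
r[5] = 11  (first piece 1, then r[4]=10)
r[6] = 17
r[7] = 18  (first piece 1, then r[6]=17)
r[8] = 23
r[9] = 24  (first piece 1, then r[8]=23)
One optimal cutting: 8 + 1 → $23 + $1 = $24.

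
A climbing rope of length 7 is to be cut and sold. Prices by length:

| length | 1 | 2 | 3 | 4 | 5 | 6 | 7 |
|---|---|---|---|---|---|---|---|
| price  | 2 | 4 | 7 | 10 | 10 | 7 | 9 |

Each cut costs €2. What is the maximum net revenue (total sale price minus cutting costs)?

Consider every possible first cut. r[k] is the best of p[i]+r[k−i] over all sellable i≤k, charging 2 whenever i<k.
r[1] = 2
r[2] = max(2+2-2, 4+0) = 4
r[3] = max(2+4-2, 4+2-2, 7+0) = 7
r[4] = max(2+7-2, 4+4-2, 7+2-2, 10+0) = 10
r[5] = max(2+10-2, 4+7-2, 7+4-2, 10+2-2, 10+0) = 10
r[6] = max(2+10-2, 4+10-2, 7+7-2, 10+4-2, 10+2-2, 7+0) = 12
r[7] = max(2+12-2, 4+10-2, 7+10-2, …, 7+2-2, 9+0) = 15
One optimal plan: pieces 4 + 3 (1 cut) → €17 − €2 = €15.

15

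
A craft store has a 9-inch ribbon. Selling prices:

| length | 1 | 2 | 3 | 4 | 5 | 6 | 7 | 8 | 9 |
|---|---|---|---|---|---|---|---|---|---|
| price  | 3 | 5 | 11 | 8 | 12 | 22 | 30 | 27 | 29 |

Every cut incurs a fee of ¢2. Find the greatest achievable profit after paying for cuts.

Consider every possible first cut. v[k] is the best of p[i]+v[k−i] over all sellable i≤k, charging 2 whenever i<k.
v[1] = 3
v[2] = 5
v[3] = 11
v[4] = 12  (first piece 1, then v[3]=11)
v[5] = 14  (first piece 2, then v[3]=11)
v[6] = 22
v[7] = 30
v[8] = 31  (first piece 1, then v[7]=30)
v[9] = 33  (first piece 2, then v[7]=30)
One optimal plan: pieces 7 + 2 (1 cut) → ¢35 − ¢2 = ¢33.

33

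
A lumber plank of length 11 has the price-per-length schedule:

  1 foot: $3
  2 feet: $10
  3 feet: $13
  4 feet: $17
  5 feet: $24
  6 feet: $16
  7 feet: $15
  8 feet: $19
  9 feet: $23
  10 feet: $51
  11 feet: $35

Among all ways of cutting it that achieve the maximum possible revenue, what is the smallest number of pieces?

2

Let r[k] be the best obtainable value from length k. For each k, try every first piece i and keep the best of price[i] + r[k−i].
r[1] = 3
r[2] = 10
r[3] = 13  (first piece 1, then r[2]=10)
r[4] = 20  (first piece 2, then r[2]=10)
r[5] = 24
r[6] = 30  (first piece 2, then r[4]=20)
r[7] = 34  (first piece 2, then r[5]=24)
r[8] = 40  (first piece 2, then r[6]=30)
r[9] = 44  (first piece 2, then r[7]=34)
r[10] = 51
r[11] = 54  (first piece 1, then r[10]=51)
Maximum revenue is $54.
Now minimize piece count subject to staying optimal: for each k, pieces[k] = 1 + min over i with p[i]+r[k−i]=r[k] of pieces[k−i].
pieces[8] = 4
pieces[9] = 3
pieces[10] = 1
pieces[11] = 2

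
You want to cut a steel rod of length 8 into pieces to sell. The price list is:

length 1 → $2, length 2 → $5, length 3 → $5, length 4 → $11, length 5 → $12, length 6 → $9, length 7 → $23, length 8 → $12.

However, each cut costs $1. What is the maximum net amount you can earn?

Build net[k] bottom-up: net[k] = max over allowed piece i of (p[i] + net[k−i]) − 1 per cut.
net[1] = 2
net[2] = max(2+2-1, 5+0) = 5
net[3] = max(2+5-1, 5+2-1, 5+0) = 6
net[4] = max(2+6-1, 5+5-1, 5+2-1, 11+0) = 11
net[5] = max(2+11-1, 5+6-1, 5+5-1, 11+2-1, 12+0) = 12
net[6] = max(2+12-1, 5+11-1, 5+6-1, 11+5-1, 12+2-1, 9+0) = 15
net[7] = max(2+15-1, 5+12-1, 5+11-1, …, 9+2-1, 23+0) = 23
net[8] = max(2+23-1, 5+15-1, 5+12-1, …, 23+2-1, 12+0) = 24
One optimal plan: pieces 7 + 1 (1 cut) → $25 − $1 = $24.

24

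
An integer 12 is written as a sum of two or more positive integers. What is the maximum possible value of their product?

Define m[k] = max over 1≤i<k of i · max(k−i, m[k−i]); the inner max lets the remainder stay uncut if that's better.
m[2] = 1*max(1,0) = 1*1 = 1
m[3] = max(1*2, 2*1) = 2
m[4] = max(1*3, 2*2, 3*1) = 4
m[5] = max(1*4, 2*3, 3*2, 4*1) = 6
m[6] = max(1*6, 2*4, 3*3, 4*2, 5*1) = 9
m[7] = max(1*9, 2*6, 3*4, 4*3, 5*2, 6*1) = 12
m[8] = max(1*12, 2*9, 3*6, …, 6*2, 7*1) = 18
m[9] = max(1*18, 2*12, 3*9, …, 7*2, 8*1) = 27
m[10] = max(1*27, 2*18, 3*12, …, 8*2, 9*1) = 36
m[11] = max(1*36, 2*27, 3*18, …, 9*2, 10*1) = 54
m[12] = max(1*54, 2*36, 3*27, …, 10*2, 11*1) = 81
One optimal split: 3 + 3 + 3 + 3; product 3*3*3*3 = 81.

81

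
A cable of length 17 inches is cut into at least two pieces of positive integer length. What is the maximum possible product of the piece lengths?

Let g[k] be the best product for length k (with at least one cut). For each first piece i, the rest contributes max(k−i, g[k−i]).
g[2] = 1*max(1,0) = 1*1 = 1
g[3] = max(1*2, 2*1) = 2
g[4] = max(1*3, 2*2, 3*1) = 4
g[5] = max(1*4, 2*3, 3*2, 4*1) = 6
g[6] = max(1*6, 2*4, 3*3, 4*2, 5*1) = 9
g[7] = max(1*9, 2*6, 3*4, 4*3, 5*2, 6*1) = 12
g[8] = max(1*12, 2*9, 3*6, …, 6*2, 7*1) = 18
g[9] = max(1*18, 2*12, 3*9, …, 7*2, 8*1) = 27
g[10] = max(1*27, 2*18, 3*12, …, 8*2, 9*1) = 36
g[11] = max(1*36, 2*27, 3*18, …, 9*2, 10*1) = 54
g[12] = max(1*54, 2*36, 3*27, …, 10*2, 11*1) = 81
g[13] = max(1*81, 2*54, 3*36, …, 11*2, 12*1) = 108
g[14] = max(1*108, 2*81, 3*54, …, 12*2, 13*1) = 162
g[15] = max(1*162, 2*108, 3*81, …, 13*2, 14*1) = 243
g[16] = max(1*243, 2*162, 3*108, …, 14*2, 15*1) = 324
g[17] = max(1*324, 2*243, 3*162, …, 15*2, 16*1) = 486
One optimal split: 3 + 3 + 3 + 3 + 3 + 2; product 3*3*3*3*3*2 = 486.

486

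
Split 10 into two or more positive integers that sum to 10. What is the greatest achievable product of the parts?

36

Fill P[k] for k=2..10: at each k try every first piece i and multiply by the better of (k−i) uncut or P[k−i].
Small cases: P[2]=1, P[3]=2, P[4]=4.
P[5] = 2·max(3,2) = 2·3 = 6
P[6] = 3·max(3,2) = 3·3 = 9
P[7] = 2·max(5,6) = 2·6 = 12
P[8] = 2·max(6,9) = 2·9 = 18
P[9] = 3·max(6,9) = 3·9 = 27
P[10] = 2·max(8,18) = 2·18 = 36
One optimal split: 3 + 3 + 2 + 2; product 3·3·2·2 = 36.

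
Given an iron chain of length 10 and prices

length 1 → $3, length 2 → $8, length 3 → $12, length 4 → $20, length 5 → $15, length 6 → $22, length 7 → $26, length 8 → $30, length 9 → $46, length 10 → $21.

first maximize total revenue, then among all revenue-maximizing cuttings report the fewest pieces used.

2

Build r[k] bottom-up: r[k] = max over allowed piece i of (p[i] + r[k−i]).
r[1] = 3
r[2] = max(3+3, 8+0) = 8
r[3] = max(3+8, 8+3, 12+0) = 12
r[4] = max(3+12, 8+8, 12+3, 20+0) = 20
r[5] = max(3+20, 8+12, 12+8, 20+3, 15+0) = 23
r[6] = max(3+23, 8+20, 12+12, 20+8, 15+3, 22+0) = 28
r[7] = max(3+28, 8+23, 12+20, …, 22+3, 26+0) = 32
r[8] = max(3+32, 8+28, 12+23, …, 26+3, 30+0) = 40
r[9] = max(3+40, 8+32, 12+28, …, 30+3, 46+0) = 46
r[10] = max(3+46, 8+40, 12+32, …, 46+3, 21+0) = 49
Maximum revenue is $49.
Now minimize piece count subject to staying optimal: for each k, pieces[k] = 1 + min over i with p[i]+r[k−i]=r[k] of pieces[k−i].
pieces[7] = 2
pieces[8] = 2
pieces[9] = 1
pieces[10] = 2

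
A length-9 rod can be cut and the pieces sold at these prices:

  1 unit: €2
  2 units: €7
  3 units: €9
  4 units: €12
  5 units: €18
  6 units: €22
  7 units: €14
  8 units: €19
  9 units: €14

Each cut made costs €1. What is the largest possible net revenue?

Let net[k] be the best obtainable value from length k. For each k, try every first piece i and keep the best of price[i] + net[k−i] minus the 1 cut fee when i<k.
net[1] = 2
net[2] = 7
net[3] = 9
net[4] = 13  (first piece 2, then net[2]=7)
net[5] = 18
net[6] = 22
net[7] = 24  (first piece 2, then net[5]=18)
net[8] = 28  (first piece 2, then net[6]=22)
net[9] = 30  (first piece 2, then net[7]=24)
One optimal plan: pieces 5 + 2 + 2 (2 cuts) → €32 − €2 = €30.

30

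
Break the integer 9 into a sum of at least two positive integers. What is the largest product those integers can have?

Define prod[k] = max over 1≤i<k of i · max(k−i, prod[k−i]); the inner max lets the remainder stay uncut if that's better.
prod[2] = 1×max(1,0) = 1×1 = 1
prod[3] = max(1×2, 2×1) = 2
prod[4] = max(1×3, 2×2, 3×1) = 4
prod[5] = max(1×4, 2×3, 3×2, 4×1) = 6
prod[6] = max(1×6, 2×4, 3×3, 4×2, 5×1) = 9
prod[7] = max(1×9, 2×6, 3×4, 4×3, 5×2, 6×1) = 12
prod[8] = max(1×12, 2×9, 3×6, …, 6×2, 7×1) = 18
prod[9] = max(1×18, 2×12, 3×9, …, 7×2, 8×1) = 27
One optimal split: 3 + 3 + 3; product 3×3×3 = 27.

27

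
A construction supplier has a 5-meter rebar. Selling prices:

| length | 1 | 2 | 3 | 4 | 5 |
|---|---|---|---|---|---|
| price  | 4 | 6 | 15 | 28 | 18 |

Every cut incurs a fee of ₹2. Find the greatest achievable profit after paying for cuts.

30

Let r[k] be the best obtainable value from length k. For each k, try every first piece i and keep the best of price[i] + r[k−i] minus the 2 cut fee when i<k.
r[1] = 4
r[2] = max(4+4-2, 6+0) = 6
r[3] = max(4+6-2, 6+4-2, 15+0) = 15
r[4] = max(4+15-2, 6+6-2, 15+4-2, 28+0) = 28
r[5] = max(4+28-2, 6+15-2, 15+6-2, 28+4-2, 18+0) = 30
One optimal plan: pieces 4 + 1 (1 cut) → ₹32 − ₹2 = ₹30.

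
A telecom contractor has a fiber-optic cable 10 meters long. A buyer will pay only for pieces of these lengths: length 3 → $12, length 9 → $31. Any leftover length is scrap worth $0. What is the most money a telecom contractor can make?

36

Build f[k] bottom-up: f[k] = max over allowed piece i of (p[i] + f[k−i]).
f[1] = 0
f[2] = 0
f[3] = 12
f[4] = 12
f[5] = 12
f[6] = 24  (first piece 3, then f[3]=12)
f[7] = 24
f[8] = 24
f[9] = 36  (first piece 3, then f[6]=24)
f[10] = 36
One optimal cutting: pieces 3 + 3 + 3 with 1 meter of scrap → $36.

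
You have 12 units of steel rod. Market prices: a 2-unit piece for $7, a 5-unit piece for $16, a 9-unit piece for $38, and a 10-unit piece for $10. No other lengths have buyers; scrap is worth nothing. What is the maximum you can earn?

45

Consider every possible first cut. best[k] is the best of p[i]+best[k−i] over all sellable i≤k.
best[1] = 0
best[2] = 7
best[3] = 7
best[4] = 14  (first piece 2, then best[2]=7)
best[5] = 16
best[6] = 21  (first piece 2, then best[4]=14)
best[7] = 23  (first piece 2, then best[5]=16)
best[8] = 28  (first piece 2, then best[6]=21)
best[9] = 38
best[10] = 38
best[11] = 45  (first piece 2, then best[9]=38)
best[12] = 45
One optimal cutting: pieces 9 + 2 with 1 unit of scrap → $45.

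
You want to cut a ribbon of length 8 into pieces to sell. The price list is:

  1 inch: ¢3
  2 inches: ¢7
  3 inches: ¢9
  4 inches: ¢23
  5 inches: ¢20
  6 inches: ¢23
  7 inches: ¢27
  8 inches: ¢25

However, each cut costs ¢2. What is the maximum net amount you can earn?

44

Consider every possible first cut. v[k] is the best of p[i]+v[k−i] over all sellable i≤k, charging 2 whenever i<k.
v[1] = 3
v[2] = 7
v[3] = 9
v[4] = 23
v[5] = 24  (first piece 1, then v[4]=23)
v[6] = 28  (first piece 2, then v[4]=23)
v[7] = 30  (first piece 3, then v[4]=23)
v[8] = 44  (first piece 4, then v[4]=23)
One optimal plan: pieces 4 + 4 (1 cut) → ¢46 − ¢2 = ¢44.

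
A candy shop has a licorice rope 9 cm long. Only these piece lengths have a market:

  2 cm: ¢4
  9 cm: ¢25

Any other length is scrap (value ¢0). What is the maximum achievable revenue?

Consider every possible first cut. f[k] is the best of p[i]+f[k−i] over all sellable i≤k.
f[1] = 0
f[2] = 4
f[3] = 4
f[4] = 8  (first piece 2, then f[2]=4)
f[5] = 8
f[6] = 12  (first piece 2, then f[4]=8)
f[7] = 12
f[8] = 16  (first piece 2, then f[6]=12)
f[9] = max(4+12, 25+0) = 25
One optimal cutting: 9 → ¢25.

25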